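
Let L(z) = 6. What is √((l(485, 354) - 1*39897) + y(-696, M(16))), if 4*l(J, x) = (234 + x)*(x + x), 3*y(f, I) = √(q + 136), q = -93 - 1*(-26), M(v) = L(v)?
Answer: √(577611 + 3*√69)/3 ≈ 253.34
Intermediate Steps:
M(v) = 6
q = -67 (q = -93 + 26 = -67)
y(f, I) = √69/3 (y(f, I) = √(-67 + 136)/3 = √69/3)
l(J, x) = x*(234 + x)/2 (l(J, x) = ((234 + x)*(x + x))/4 = ((234 + x)*(2*x))/4 = (2*x*(234 + x))/4 = x*(234 + x)/2)
√((l(485, 354) - 1*39897) + y(-696, M(16))) = √(((½)*354*(234 + 354) - 1*39897) + √69/3) = √(((½)*354*588 - 39897) + √69/3) = √((104076 - 39897) + √69/3) = √(64179 + √69/3)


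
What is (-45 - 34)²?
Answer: 6241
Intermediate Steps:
(-45 - 34)² = (-79)² = 6241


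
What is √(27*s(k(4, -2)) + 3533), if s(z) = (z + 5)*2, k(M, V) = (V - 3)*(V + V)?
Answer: √4883 ≈ 69.878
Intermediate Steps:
k(M, V) = 2*V*(-3 + V) (k(M, V) = (-3 + V)*(2*V) = 2*V*(-3 + V))
s(z) = 10 + 2*z (s(z) = (5 + z)*2 = 10 + 2*z)
√(27*s(k(4, -2)) + 3533) = √(27*(10 + 2*(2*(-2)*(-3 - 2))) + 3533) = √(27*(10 + 2*(2*(-2)*(-5))) + 3533) = √(27*(10 + 2*20) + 3533) = √(27*(10 + 40) + 3533) = √(27*50 + 3533) = √(1350 + 3533) = √4883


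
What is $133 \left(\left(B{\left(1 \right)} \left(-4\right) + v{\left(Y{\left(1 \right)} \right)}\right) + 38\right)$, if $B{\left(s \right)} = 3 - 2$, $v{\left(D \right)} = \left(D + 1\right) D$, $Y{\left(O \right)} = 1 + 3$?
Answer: $7182$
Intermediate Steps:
$Y{\left(O \right)} = 4$
$v{\left(D \right)} = D \left(1 + D\right)$ ($v{\left(D \right)} = \left(1 + D\right) D = D \left(1 + D\right)$)
$B{\left(s \right)} = 1$ ($B{\left(s \right)} = 3 - 2 = 1$)
$133 \left(\left(B{\left(1 \right)} \left(-4\right) + v{\left(Y{\left(1 \right)} \right)}\right) + 38\right) = 133 \left(\left(1 \left(-4\right) + 4 \left(1 + 4\right)\right) + 38\right) = 133 \left(\left(-4 + 4 \cdot 5\right) + 38\right) = 133 \left(\left(-4 + 20\right) + 38\right) = 133 \left(16 + 38\right) = 133 \cdot 54 = 7182$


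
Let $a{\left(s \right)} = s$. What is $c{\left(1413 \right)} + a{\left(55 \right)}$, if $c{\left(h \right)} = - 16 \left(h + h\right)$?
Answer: $-45161$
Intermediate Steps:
$c{\left(h \right)} = - 32 h$ ($c{\left(h \right)} = - 16 \cdot 2 h = - 32 h$)
$c{\left(1413 \right)} + a{\left(55 \right)} = \left(-32\right) 1413 + 55 = -45216 + 55 = -45161$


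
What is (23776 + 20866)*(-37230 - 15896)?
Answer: -2371650892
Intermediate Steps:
(23776 + 20866)*(-37230 - 15896) = 44642*(-53126) = -2371650892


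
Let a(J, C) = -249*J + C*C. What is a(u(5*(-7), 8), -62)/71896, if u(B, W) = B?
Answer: 661/3784 ≈ 0.17468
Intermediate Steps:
a(J, C) = C² - 249*J (a(J, C) = -249*J + C² = C² - 249*J)
a(u(5*(-7), 8), -62)/71896 = ((-62)² - 1245*(-7))/71896 = (3844 - 249*(-35))*(1/71896) = (3844 + 8715)*(1/71896) = 12559*(1/71896) = 661/3784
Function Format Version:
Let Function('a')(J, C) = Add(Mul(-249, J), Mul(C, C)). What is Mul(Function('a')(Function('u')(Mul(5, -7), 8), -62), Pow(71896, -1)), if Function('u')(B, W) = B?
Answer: Rational(661, 3784) ≈ 0.17468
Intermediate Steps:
Function('a')(J, C) = Add(Pow(C, 2), Mul(-249, J)) (Function('a')(J, C) = Add(Mul(-249, J), Pow(C, 2)) = Add(Pow(C, 2), Mul(-249, J)))
Mul(Function('a')(Function('u')(Mul(5, -7), 8), -62), Pow(71896, -1)) = Mul(Add(Pow(-62, 2), Mul(-249, Mul(5, -7))), Pow(71896, -1)) = Mul(Add(3844, Mul(-249, -35)), Rational(1, 71896)) = Mul(Add(3844, 8715), Rational(1, 71896)) = Mul(12559, Rational(1, 71896)) = Rational(661, 3784)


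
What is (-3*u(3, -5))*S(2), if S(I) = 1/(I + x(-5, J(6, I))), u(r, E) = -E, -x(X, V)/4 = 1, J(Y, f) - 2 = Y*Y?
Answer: 15/2 ≈ 7.5000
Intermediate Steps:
J(Y, f) = 2 + Y² (J(Y, f) = 2 + Y*Y = 2 + Y²)
x(X, V) = -4 (x(X, V) = -4*1 = -4)
S(I) = 1/(-4 + I) (S(I) = 1/(I - 4) = 1/(-4 + I))
(-3*u(3, -5))*S(2) = (-(-3)*(-5))/(-4 + 2) = -3*5/(-2) = -15*(-½) = 15/2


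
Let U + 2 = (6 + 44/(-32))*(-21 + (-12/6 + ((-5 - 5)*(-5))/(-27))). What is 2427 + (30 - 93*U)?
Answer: 959933/72 ≈ 13332.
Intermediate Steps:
U = -25259/216 (U = -2 + (6 + 44/(-32))*(-21 + (-12/6 + ((-5 - 5)*(-5))/(-27))) = -2 + (6 + 44*(-1/32))*(-21 + (-12*⅙ - 10*(-5)*(-1/27))) = -2 + (6 - 11/8)*(-21 + (-2 + 50*(-1/27))) = -2 + 37*(-21 + (-2 - 50/27))/8 = -2 + 37*(-21 - 104/27)/8 = -2 + (37/8)*(-671/27) = -2 - 24827/216 = -25259/216 ≈ -116.94)
2427 + (30 - 93*U) = 2427 + (30 - 93*(-25259/216)) = 2427 + (30 + 783029/72) = 2427 + 785189/72 = 959933/72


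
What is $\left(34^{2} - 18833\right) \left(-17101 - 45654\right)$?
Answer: $1109320135$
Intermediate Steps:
$\left(34^{2} - 18833\right) \left(-17101 - 45654\right) = \left(1156 - 18833\right) \left(-62755\right) = \left(-17677\right) \left(-62755\right) = 1109320135$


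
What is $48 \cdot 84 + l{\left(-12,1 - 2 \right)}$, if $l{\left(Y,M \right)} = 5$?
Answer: $4037$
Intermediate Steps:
$48 \cdot 84 + l{\left(-12,1 - 2 \right)} = 48 \cdot 84 + 5 = 4032 + 5 = 4037$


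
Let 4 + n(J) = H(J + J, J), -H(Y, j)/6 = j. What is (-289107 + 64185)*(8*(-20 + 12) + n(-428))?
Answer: -562305000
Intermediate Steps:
H(Y, j) = -6*j
n(J) = -4 - 6*J
(-289107 + 64185)*(8*(-20 + 12) + n(-428)) = (-289107 + 64185)*(8*(-20 + 12) + (-4 - 6*(-428))) = -224922*(8*(-8) + (-4 + 2568)) = -224922*(-64 + 2564) = -224922*2500 = -562305000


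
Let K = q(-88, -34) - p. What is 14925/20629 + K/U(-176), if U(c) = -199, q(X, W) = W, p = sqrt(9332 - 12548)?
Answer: 3671461/4105171 + 4*I*sqrt(201)/199 ≈ 0.89435 + 0.28497*I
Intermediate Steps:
p = 4*I*sqrt(201) (p = sqrt(-3216) = 4*I*sqrt(201) ≈ 56.71*I)
K = -34 - 4*I*sqrt(201) ≈ -34.0 - 56.71*I
14925/20629 + K/U(-176) = 14925/20629 + (-34 - 4*I*sqrt(201))/(-199) = 14925*(1/20629) + (-34 - 4*I*sqrt(201))*(-1/199) = 14925/20629 + (34/199 + 4*I*sqrt(201)/199) = 3671461/4105171 + 4*I*sqrt(201)/199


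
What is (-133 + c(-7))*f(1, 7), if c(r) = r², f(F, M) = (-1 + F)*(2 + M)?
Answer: 0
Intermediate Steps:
(-133 + c(-7))*f(1, 7) = (-133 + (-7)²)*(-2 - 1*7 + 2*1 + 1*7) = (-133 + 49)*(-2 - 7 + 2 + 7) = -84*0 = 0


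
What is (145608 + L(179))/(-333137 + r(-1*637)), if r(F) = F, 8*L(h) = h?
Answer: -1165043/2670192 ≈ -0.43631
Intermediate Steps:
L(h) = h/8
(145608 + L(179))/(-333137 + r(-1*637)) = (145608 + (⅛)*179)/(-333137 - 1*637) = (145608 + 179/8)/(-333137 - 637) = (1165043/8)/(-333774) = (1165043/8)*(-1/333774) = -1165043/2670192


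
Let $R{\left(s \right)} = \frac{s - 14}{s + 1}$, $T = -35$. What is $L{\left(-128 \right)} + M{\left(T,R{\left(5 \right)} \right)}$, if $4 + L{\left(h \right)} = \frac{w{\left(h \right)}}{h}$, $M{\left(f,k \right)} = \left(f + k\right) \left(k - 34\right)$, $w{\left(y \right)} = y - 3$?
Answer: $\frac{165475}{128} \approx 1292.8$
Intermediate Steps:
$w{\left(y \right)} = -3 + y$
$R{\left(s \right)} = \frac{-14 + s}{1 + s}$
$M{\left(f,k \right)} = \left(-34 + k\right) \left(f + k\right)$ ($M{\left(f,k \right)} = \left(f + k\right) \left(-34 + k\right) = \left(-34 + k\right) \left(f + k\right)$)
$L{\left(h \right)} = -4 + \frac{-3 + h}{h}$
$L{\left(-128 \right)} + M{\left(T,R{\left(5 \right)} \right)} = \left(-3 - \frac{3}{-128}\right) - \left(-1190 - \frac{\left(-14 + 5\right)^{2}}{\left(1 + 5\right)^{2}} + \frac{69 \left(-14 + 5\right)}{1 + 5}\right) = \left(-3 - - \frac{3}{128}\right) + \left(\left(\frac{1}{6} \left(-9\right)\right)^{2} + 1190 - 34 \cdot \frac{1}{6} \left(-9\right) - 35 \cdot \frac{1}{6} \left(-9\right)\right) = \left(-3 + \frac{3}{128}\right) + \left(\left(\frac{1}{6} \left(-9\right)\right)^{2} + 1190 - 34 \cdot \frac{1}{6} \left(-9\right) - 35 \cdot \frac{1}{6} \left(-9\right)\right) = - \frac{381}{128} + \left(\left(- \frac{3}{2}\right)^{2} + 1190 - -51 - - \frac{105}{2}\right) = - \frac{381}{128} + \left(\frac{9}{4} + 1190 + 51 + \frac{105}{2}\right) = - \frac{381}{128} + \frac{5183}{4} = \frac{165475}{128}$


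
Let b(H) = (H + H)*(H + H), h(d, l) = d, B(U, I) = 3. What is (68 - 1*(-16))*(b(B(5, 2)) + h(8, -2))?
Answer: 3696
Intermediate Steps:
b(H) = 4*H**2 (b(H) = (2*H)*(2*H) = 4*H**2)
(68 - 1*(-16))*(b(B(5, 2)) + h(8, -2)) = (68 - 1*(-16))*(4*3**2 + 8) = (68 + 16)*(4*9 + 8) = 84*(36 + 8) = 84*44 = 3696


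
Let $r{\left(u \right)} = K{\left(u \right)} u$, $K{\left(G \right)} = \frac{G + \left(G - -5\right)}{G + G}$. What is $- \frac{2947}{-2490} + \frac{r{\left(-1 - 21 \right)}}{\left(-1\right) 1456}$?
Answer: $\frac{333799}{278880} \approx 1.1969$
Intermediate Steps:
$K{\left(G \right)} = \frac{5 + 2 G}{2 G}$ ($K{\left(G \right)} = \frac{G + \left(G + 5\right)}{2 G} = \left(G + \left(5 + G\right)\right) \frac{1}{2 G} = \left(5 + 2 G\right) \frac{1}{2 G} = \frac{5 + 2 G}{2 G}$)
$r{\left(u \right)} = \frac{5}{2} + u$ ($r{\left(u \right)} = \frac{\frac{5}{2} + u}{u} u = \frac{5}{2} + u$)
$- \frac{2947}{-2490} + \frac{r{\left(-1 - 21 \right)}}{\left(-1\right) 1456} = - \frac{2947}{-2490} + \frac{\frac{5}{2} - 22}{\left(-1\right) 1456} = \left(-2947\right) \left(- \frac{1}{2490}\right) + \frac{\frac{5}{2} - 22}{-1456} = \frac{2947}{2490} + \left(\frac{5}{2} - 22\right) \left(- \frac{1}{1456}\right) = \frac{2947}{2490} - - \frac{3}{224} = \frac{2947}{2490} + \frac{3}{224} = \frac{333799}{278880}$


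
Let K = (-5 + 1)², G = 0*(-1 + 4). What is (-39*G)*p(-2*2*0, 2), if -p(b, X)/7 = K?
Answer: 0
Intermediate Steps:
G = 0 (G = 0*3 = 0)
K = 16 (K = (-4)² = 16)
p(b, X) = -112 (p(b, X) = -7*16 = -112)
(-39*G)*p(-2*2*0, 2) = -39*0*(-112) = 0*(-112) = 0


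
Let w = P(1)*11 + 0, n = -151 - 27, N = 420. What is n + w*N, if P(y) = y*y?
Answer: 4442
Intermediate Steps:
n = -178
P(y) = y²
w = 11 (w = 1²*11 + 0 = 1*11 + 0 = 11 + 0 = 11)
n + w*N = -178 + 11*420 = -178 + 4620 = 4442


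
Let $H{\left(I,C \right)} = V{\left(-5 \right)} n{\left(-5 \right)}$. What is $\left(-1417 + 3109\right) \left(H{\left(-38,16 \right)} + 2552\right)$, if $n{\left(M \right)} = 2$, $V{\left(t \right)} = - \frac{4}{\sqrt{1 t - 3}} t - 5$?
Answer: $4301064 - 16920 i \sqrt{2} \approx 4.3011 \cdot 10^{6} - 23929.0 i$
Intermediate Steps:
$V{\left(t \right)} = -5 - \frac{4 t}{\sqrt{-3 + t}}$ ($V{\left(t \right)} = - \frac{4}{\sqrt{t - 3}} t - 5 = - \frac{4}{\sqrt{-3 + t}} t - 5 = - \frac{4 t}{\sqrt{-3 + t}} - 5 = -5 - \frac{4 t}{\sqrt{-3 + t}}$)
$H{\left(I,C \right)} = -10 - 10 i \sqrt{2}$ ($H{\left(I,C \right)} = \left(-5 - - \frac{20}{\sqrt{-3 - 5}}\right) 2 = \left(-5 - - \frac{20}{2 i \sqrt{2}}\right) 2 = \left(-5 - - 20 \left(- \frac{i \sqrt{2}}{4}\right)\right) 2 = \left(-5 - 5 i \sqrt{2}\right) 2 = -10 - 10 i \sqrt{2}$)
$\left(-1417 + 3109\right) \left(H{\left(-38,16 \right)} + 2552\right) = \left(-1417 + 3109\right) \left(\left(-10 - 10 i \sqrt{2}\right) + 2552\right) = 1692 \left(2542 - 10 i \sqrt{2}\right) = 4301064 - 16920 i \sqrt{2}$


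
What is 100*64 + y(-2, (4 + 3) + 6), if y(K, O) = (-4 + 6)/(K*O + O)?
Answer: 83198/13 ≈ 6399.8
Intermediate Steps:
y(K, O) = 2/(O + K*O)
100*64 + y(-2, (4 + 3) + 6) = 100*64 + 2/(((4 + 3) + 6)*(1 - 2)) = 6400 + 2/((7 + 6)*(-1)) = 6400 + 2*(-1)/13 = 6400 + 2*(1/13)*(-1) = 6400 - 2/13 = 83198/13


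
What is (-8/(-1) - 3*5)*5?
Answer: -35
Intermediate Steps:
(-8/(-1) - 3*5)*5 = (-8*(-1) - 15)*5 = (8 - 15)*5 = -7*5 = -35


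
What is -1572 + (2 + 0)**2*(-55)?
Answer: -1792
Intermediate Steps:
-1572 + (2 + 0)**2*(-55) = -1572 + 2**2*(-55) = -1572 + 4*(-55) = -1572 - 220 = -1792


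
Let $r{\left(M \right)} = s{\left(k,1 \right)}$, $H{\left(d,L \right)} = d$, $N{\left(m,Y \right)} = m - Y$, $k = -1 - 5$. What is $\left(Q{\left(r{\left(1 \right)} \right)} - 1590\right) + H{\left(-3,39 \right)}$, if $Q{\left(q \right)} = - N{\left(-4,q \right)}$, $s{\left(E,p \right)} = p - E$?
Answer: $-1582$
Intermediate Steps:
$k = -6$
$r{\left(M \right)} = 7$ ($r{\left(M \right)} = 1 - -6 = 1 + 6 = 7$)
$Q{\left(q \right)} = 4 + q$ ($Q{\left(q \right)} = - (-4 - q) = 4 + q$)
$\left(Q{\left(r{\left(1 \right)} \right)} - 1590\right) + H{\left(-3,39 \right)} = \left(\left(4 + 7\right) - 1590\right) - 3 = \left(11 - 1590\right) - 3 = -1579 - 3 = -1582$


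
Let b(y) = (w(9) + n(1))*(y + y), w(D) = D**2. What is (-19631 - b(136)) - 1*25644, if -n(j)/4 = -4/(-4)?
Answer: -66219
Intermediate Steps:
n(j) = -4 (n(j) = -(-16)/(-4) = -(-16)*(-1)/4 = -4*1 = -4)
b(y) = 154*y (b(y) = (9**2 - 4)*(y + y) = (81 - 4)*(2*y) = 77*(2*y) = 154*y)
(-19631 - b(136)) - 1*25644 = (-19631 - 154*136) - 1*25644 = (-19631 - 1*20944) - 25644 = (-19631 - 20944) - 25644 = -40575 - 25644 = -66219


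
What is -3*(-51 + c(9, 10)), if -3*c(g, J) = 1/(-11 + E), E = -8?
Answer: 2906/19 ≈ 152.95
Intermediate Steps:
c(g, J) = 1/57 (c(g, J) = -1/(3*(-11 - 8)) = -⅓/(-19) = -⅓*(-1/19) = 1/57)
-3*(-51 + c(9, 10)) = -3*(-51 + 1/57) = -3*(-2906/57) = 2906/19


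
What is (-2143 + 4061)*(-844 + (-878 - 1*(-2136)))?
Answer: 794052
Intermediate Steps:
(-2143 + 4061)*(-844 + (-878 - 1*(-2136))) = 1918*(-844 + (-878 + 2136)) = 1918*(-844 + 1258) = 1918*414 = 794052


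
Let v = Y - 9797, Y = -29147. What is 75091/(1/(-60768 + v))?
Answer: -7487473792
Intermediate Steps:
v = -38944 (v = -29147 - 9797 = -38944)
75091/(1/(-60768 + v)) = 75091/(1/(-60768 - 38944)) = 75091/(1/(-99712)) = 75091/(-1/99712) = 75091*(-99712) = -7487473792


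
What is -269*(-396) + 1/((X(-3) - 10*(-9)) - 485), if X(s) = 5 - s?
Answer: 41224787/387 ≈ 1.0652e+5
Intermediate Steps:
-269*(-396) + 1/((X(-3) - 10*(-9)) - 485) = -269*(-396) + 1/(((5 - 1*(-3)) - 10*(-9)) - 485) = 106524 + 1/(((5 + 3) + 90) - 485) = 106524 + 1/((8 + 90) - 485) = 106524 + 1/(98 - 485) = 106524 + 1/(-387) = 106524 - 1/387 = 41224787/387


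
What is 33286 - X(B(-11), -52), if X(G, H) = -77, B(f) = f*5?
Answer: 33363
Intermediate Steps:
B(f) = 5*f
33286 - X(B(-11), -52) = 33286 - 1*(-77) = 33286 + 77 = 33363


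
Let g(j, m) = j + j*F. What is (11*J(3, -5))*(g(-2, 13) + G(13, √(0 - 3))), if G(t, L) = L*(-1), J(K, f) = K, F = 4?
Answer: -330 - 33*I*√3 ≈ -330.0 - 57.158*I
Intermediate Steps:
G(t, L) = -L
g(j, m) = 5*j (g(j, m) = j + j*4 = j + 4*j = 5*j)
(11*J(3, -5))*(g(-2, 13) + G(13, √(0 - 3))) = (11*3)*(5*(-2) - √(0 - 3)) = 33*(-10 - √(-3)) = 33*(-10 - I*√3) = -330 - 33*I*√3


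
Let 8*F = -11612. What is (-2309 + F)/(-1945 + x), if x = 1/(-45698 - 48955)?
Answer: 711885213/368200172 ≈ 1.9334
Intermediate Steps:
F = -2903/2 (F = (⅛)*(-11612) = -2903/2 ≈ -1451.5)
x = -1/94653 (x = 1/(-94653) = -1/94653 ≈ -1.0565e-5)
(-2309 + F)/(-1945 + x) = (-2309 - 2903/2)/(-1945 - 1/94653) = -7521/(2*(-184100086/94653)) = -7521/2*(-94653/184100086) = 711885213/368200172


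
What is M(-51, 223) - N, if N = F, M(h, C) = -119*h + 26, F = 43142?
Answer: -37047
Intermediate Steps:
M(h, C) = 26 - 119*h
N = 43142
M(-51, 223) - N = (26 - 119*(-51)) - 1*43142 = (26 + 6069) - 43142 = 6095 - 43142 = -37047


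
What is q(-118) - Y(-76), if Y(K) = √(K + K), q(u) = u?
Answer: -118 - 2*I*√38 ≈ -118.0 - 12.329*I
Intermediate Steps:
Y(K) = √2*√K (Y(K) = √(2*K) = √2*√K)
q(-118) - Y(-76) = -118 - √2*√(-76) = -118 - √2*2*I*√19 = -118 - 2*I*√38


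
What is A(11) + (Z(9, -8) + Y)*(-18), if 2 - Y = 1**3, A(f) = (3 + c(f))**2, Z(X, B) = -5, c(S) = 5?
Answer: 136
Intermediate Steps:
A(f) = 64 (A(f) = (3 + 5)**2 = 8**2 = 64)
Y = 1 (Y = 2 - 1*1**3 = 2 - 1*1 = 2 - 1 = 1)
A(11) + (Z(9, -8) + Y)*(-18) = 64 + (-5 + 1)*(-18) = 64 - 4*(-18) = 64 + 72 = 136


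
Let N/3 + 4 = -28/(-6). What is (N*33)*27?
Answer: 1782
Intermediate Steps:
N = 2 (N = -12 + 3*(-28/(-6)) = -12 + 3*(-28*(-1/6)) = -12 + 3*(14/3) = -12 + 14 = 2)
(N*33)*27 = (2*33)*27 = 66*27 = 1782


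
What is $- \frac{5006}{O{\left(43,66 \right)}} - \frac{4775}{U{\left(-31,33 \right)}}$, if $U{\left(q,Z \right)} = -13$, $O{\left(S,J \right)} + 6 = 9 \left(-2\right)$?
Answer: $\frac{89839}{156} \approx 575.89$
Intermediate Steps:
$O{\left(S,J \right)} = -24$ ($O{\left(S,J \right)} = -6 + 9 \left(-2\right) = -6 - 18 = -24$)
$- \frac{5006}{O{\left(43,66 \right)}} - \frac{4775}{U{\left(-31,33 \right)}} = - \frac{5006}{-24} - \frac{4775}{-13} = \left(-5006\right) \left(- \frac{1}{24}\right) - - \frac{4775}{13} = \frac{2503}{12} + \frac{4775}{13} = \frac{89839}{156}$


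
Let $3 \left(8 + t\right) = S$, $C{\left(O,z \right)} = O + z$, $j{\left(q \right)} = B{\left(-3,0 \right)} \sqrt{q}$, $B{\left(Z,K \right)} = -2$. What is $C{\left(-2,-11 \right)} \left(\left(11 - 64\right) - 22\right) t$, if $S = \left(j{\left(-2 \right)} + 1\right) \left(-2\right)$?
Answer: $-8450 + 1300 i \sqrt{2} \approx -8450.0 + 1838.5 i$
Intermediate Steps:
$j{\left(q \right)} = - 2 \sqrt{q}$
$S = -2 + 4 i \sqrt{2}$ ($S = \left(- 2 \sqrt{-2} + 1\right) \left(-2\right) = \left(- 2 i \sqrt{2} + 1\right) \left(-2\right) = \left(1 - 2 i \sqrt{2}\right) \left(-2\right) = -2 + 4 i \sqrt{2} \approx -2.0 + 5.6569 i$)
$t = - \frac{26}{3} + \frac{4 i \sqrt{2}}{3}$ ($t = -8 + \frac{-2 + 4 i \sqrt{2}}{3} = -8 - \left(\frac{2}{3} - \frac{4 i \sqrt{2}}{3}\right) = - \frac{26}{3} + \frac{4 i \sqrt{2}}{3} \approx -8.6667 + 1.8856 i$)
$C{\left(-2,-11 \right)} \left(\left(11 - 64\right) - 22\right) t = \left(-2 - 11\right) \left(\left(11 - 64\right) - 22\right) \left(- \frac{26}{3} + \frac{4 i \sqrt{2}}{3}\right) = - 13 \left(-53 - 22\right) \left(- \frac{26}{3} + \frac{4 i \sqrt{2}}{3}\right) = \left(-13\right) \left(-75\right) \left(- \frac{26}{3} + \frac{4 i \sqrt{2}}{3}\right) = 975 \left(- \frac{26}{3} + \frac{4 i \sqrt{2}}{3}\right) = -8450 + 1300 i \sqrt{2}$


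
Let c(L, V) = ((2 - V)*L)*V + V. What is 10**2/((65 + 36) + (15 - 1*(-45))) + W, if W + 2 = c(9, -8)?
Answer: -117430/161 ≈ -729.38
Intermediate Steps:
c(L, V) = V + L*V*(2 - V) (c(L, V) = (L*(2 - V))*V + V = L*V*(2 - V) + V = V + L*V*(2 - V))
W = -730 (W = -2 - 8*(1 + 2*9 - 1*9*(-8)) = -2 - 8*(1 + 18 + 72) = -2 - 8*91 = -2 - 728 = -730)
10**2/((65 + 36) + (15 - 1*(-45))) + W = 10**2/((65 + 36) + (15 - 1*(-45))) - 730 = 100/(101 + (15 + 45)) - 730 = 100/(101 + 60) - 730 = 100/161 - 730 = -117430/161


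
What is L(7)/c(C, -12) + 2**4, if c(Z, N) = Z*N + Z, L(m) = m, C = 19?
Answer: 3337/209 ≈ 15.967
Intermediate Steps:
c(Z, N) = Z + N*Z (c(Z, N) = N*Z + Z = Z + N*Z)
L(7)/c(C, -12) + 2**4 = 7/((19*(1 - 12))) + 2**4 = 7/((19*(-11))) + 16 = 7/(-209) + 16 = 7*(-1/209) + 16 = -7/209 + 16 = 3337/209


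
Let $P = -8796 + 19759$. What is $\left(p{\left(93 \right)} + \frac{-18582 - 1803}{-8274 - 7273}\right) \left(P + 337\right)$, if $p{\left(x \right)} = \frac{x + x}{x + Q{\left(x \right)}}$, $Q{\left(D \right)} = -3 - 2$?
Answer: $\frac{6618441075}{171017} \approx 38701.0$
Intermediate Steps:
$P = 10963$
$Q{\left(D \right)} = -5$
$p{\left(x \right)} = \frac{2 x}{-5 + x}$ ($p{\left(x \right)} = \frac{x + x}{x - 5} = \frac{2 x}{-5 + x}$)
$\left(p{\left(93 \right)} + \frac{-18582 - 1803}{-8274 - 7273}\right) \left(P + 337\right) = \left(2 \cdot 93 \frac{1}{-5 + 93} + \frac{-18582 - 1803}{-8274 - 7273}\right) \left(10963 + 337\right) = \left(2 \cdot 93 \cdot \frac{1}{88} - \frac{20385}{-15547}\right) 11300 = \left(2 \cdot 93 \cdot \frac{1}{88} - - \frac{20385}{15547}\right) 11300 = \left(\frac{93}{44} + \frac{20385}{15547}\right) 11300 = \frac{2342811}{684068} \cdot 11300 = \frac{6618441075}{171017}$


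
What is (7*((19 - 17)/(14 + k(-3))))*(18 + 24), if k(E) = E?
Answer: 588/11 ≈ 53.455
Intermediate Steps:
(7*((19 - 17)/(14 + k(-3))))*(18 + 24) = (7*((19 - 17)/(14 - 3)))*(18 + 24) = (7*(2/11))*42 = (14/11)*42 = 588/11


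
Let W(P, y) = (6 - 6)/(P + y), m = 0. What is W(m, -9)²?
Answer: 0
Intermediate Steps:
W(P, y) = 0 (W(P, y) = 0/(P + y) = 0)
W(m, -9)² = 0² = 0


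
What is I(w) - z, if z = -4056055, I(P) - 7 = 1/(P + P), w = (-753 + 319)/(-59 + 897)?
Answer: 1760330489/434 ≈ 4.0561e+6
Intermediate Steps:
w = -217/419 (w = -434/838 = -434*1/838 = -217/419 ≈ -0.51790)
I(P) = 7 + 1/(2*P) (I(P) = 7 + 1/(P + P) = 7 + 1/(2*P))
I(w) - z = (7 + 1/(2*(-217/419))) - 1*(-4056055) = (7 + (½)*(-419/217)) + 4056055 = (7 - 419/434) + 4056055 = 2619/434 + 4056055 = 1760330489/434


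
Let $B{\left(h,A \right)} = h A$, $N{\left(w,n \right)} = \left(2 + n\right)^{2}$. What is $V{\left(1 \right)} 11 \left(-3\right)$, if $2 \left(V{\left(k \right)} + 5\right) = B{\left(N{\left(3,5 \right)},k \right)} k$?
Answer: $- \frac{1287}{2} \approx -643.5$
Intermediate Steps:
$B{\left(h,A \right)} = A h$
$V{\left(k \right)} = -5 + \frac{49 k^{2}}{2}$ ($V{\left(k \right)} = -5 + \frac{k \left(2 + 5\right)^{2} k}{2} = -5 + \frac{k 7^{2} k}{2} = -5 + \frac{k 49 k}{2} = -5 + \frac{49 k k}{2} = -5 + \frac{49 k^{2}}{2}$)
$V{\left(1 \right)} 11 \left(-3\right) = \left(-5 + \frac{49 \cdot 1^{2}}{2}\right) 11 \left(-3\right) = \left(-5 + \frac{49}{2} \cdot 1\right) 11 \left(-3\right) = \left(-5 + \frac{49}{2}\right) 11 \left(-3\right) = \frac{39}{2} \cdot 11 \left(-3\right) = \frac{429}{2} \left(-3\right) = - \frac{1287}{2}$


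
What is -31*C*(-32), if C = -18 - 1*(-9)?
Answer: -8928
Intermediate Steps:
C = -9 (C = -18 + 9 = -9)
-31*C*(-32) = -31*(-9)*(-32) = 279*(-32) = -8928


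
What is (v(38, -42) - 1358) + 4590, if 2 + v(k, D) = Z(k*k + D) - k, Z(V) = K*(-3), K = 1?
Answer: 3189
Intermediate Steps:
Z(V) = -3 (Z(V) = 1*(-3) = -3)
v(k, D) = -5 - k (v(k, D) = -2 + (-3 - k) = -5 - k)
(v(38, -42) - 1358) + 4590 = ((-5 - 1*38) - 1358) + 4590 = ((-5 - 38) - 1358) + 4590 = (-43 - 1358) + 4590 = -1401 + 4590 = 3189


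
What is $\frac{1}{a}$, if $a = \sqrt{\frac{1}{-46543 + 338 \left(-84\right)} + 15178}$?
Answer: $\frac{\sqrt{85228328552115}}{1137363429} \approx 0.0081169$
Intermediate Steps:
$a = \frac{\sqrt{85228328552115}}{74935}$ ($a = \sqrt{\frac{1}{-46543 - 28392} + 15178} = \sqrt{\frac{1}{-74935} + 15178} = \sqrt{- \frac{1}{74935} + 15178} = \sqrt{\frac{1137363429}{74935}} = \frac{\sqrt{85228328552115}}{74935} \approx 123.2$)
$\frac{1}{a} = \frac{1}{\frac{1}{74935} \sqrt{85228328552115}} = \frac{\sqrt{85228328552115}}{1137363429}$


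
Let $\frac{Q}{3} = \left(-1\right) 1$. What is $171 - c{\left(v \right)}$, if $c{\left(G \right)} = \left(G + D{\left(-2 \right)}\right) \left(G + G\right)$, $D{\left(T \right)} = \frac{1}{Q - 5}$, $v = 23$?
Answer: $- \frac{3525}{4} \approx -881.25$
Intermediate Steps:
$Q = -3$ ($Q = 3 \left(\left(-1\right) 1\right) = 3 \left(-1\right) = -3$)
$D{\left(T \right)} = - \frac{1}{8}$ ($D{\left(T \right)} = \frac{1}{-3 - 5} = \frac{1}{-8} = - \frac{1}{8}$)
$c{\left(G \right)} = 2 G \left(- \frac{1}{8} + G\right)$ ($c{\left(G \right)} = \left(G - \frac{1}{8}\right) \left(G + G\right) = \left(- \frac{1}{8} + G\right) 2 G = 2 G \left(- \frac{1}{8} + G\right)$)
$171 - c{\left(v \right)} = 171 - \frac{1}{4} \cdot 23 \left(-1 + 8 \cdot 23\right) = 171 - \frac{1}{4} \cdot 23 \left(-1 + 184\right) = 171 - \frac{1}{4} \cdot 23 \cdot 183 = 171 - \frac{4209}{4} = - \frac{3525}{4}$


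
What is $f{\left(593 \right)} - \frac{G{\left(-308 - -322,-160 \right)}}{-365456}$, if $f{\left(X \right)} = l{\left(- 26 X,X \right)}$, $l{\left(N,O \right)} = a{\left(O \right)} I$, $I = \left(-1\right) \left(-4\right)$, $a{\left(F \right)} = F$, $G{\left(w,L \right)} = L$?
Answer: $\frac{54178842}{22841} \approx 2372.0$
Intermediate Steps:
$I = 4$
$l{\left(N,O \right)} = 4 O$ ($l{\left(N,O \right)} = O 4 = 4 O$)
$f{\left(X \right)} = 4 X$
$f{\left(593 \right)} - \frac{G{\left(-308 - -322,-160 \right)}}{-365456} = 4 \cdot 593 - - \frac{160}{-365456} = 2372 - \left(-160\right) \left(- \frac{1}{365456}\right) = 2372 - \frac{10}{22841} = \frac{54178842}{22841}$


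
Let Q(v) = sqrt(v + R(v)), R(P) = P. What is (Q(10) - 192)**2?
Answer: 36884 - 768*sqrt(5) ≈ 35167.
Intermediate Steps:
Q(v) = sqrt(2)*sqrt(v) (Q(v) = sqrt(v + v) = sqrt(2*v) = sqrt(2)*sqrt(v))
(Q(10) - 192)**2 = (sqrt(2)*sqrt(10) - 192)**2 = (2*sqrt(5) - 192)**2 = (-192 + 2*sqrt(5))**2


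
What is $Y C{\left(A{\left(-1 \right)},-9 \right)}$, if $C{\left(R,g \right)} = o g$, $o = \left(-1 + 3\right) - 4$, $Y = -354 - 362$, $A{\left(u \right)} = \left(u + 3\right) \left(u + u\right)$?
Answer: $-12888$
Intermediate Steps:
$A{\left(u \right)} = 2 u \left(3 + u\right)$ ($A{\left(u \right)} = \left(3 + u\right) 2 u = 2 u \left(3 + u\right)$)
$Y = -716$
$o = -2$ ($o = 2 - 4 = -2$)
$C{\left(R,g \right)} = - 2 g$
$Y C{\left(A{\left(-1 \right)},-9 \right)} = - 716 \left(\left(-2\right) \left(-9\right)\right) = \left(-716\right) 18 = -12888$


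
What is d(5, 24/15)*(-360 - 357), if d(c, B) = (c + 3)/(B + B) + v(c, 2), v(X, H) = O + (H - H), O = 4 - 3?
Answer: -5019/2 ≈ -2509.5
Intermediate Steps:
O = 1
v(X, H) = 1 (v(X, H) = 1 + (H - H) = 1 + 0 = 1)
d(c, B) = 1 + (3 + c)/(2*B) (d(c, B) = (c + 3)/(B + B) + 1 = (3 + c)/((2*B)) + 1 = (3 + c)*(1/(2*B)) + 1 = (3 + c)/(2*B) + 1 = 1 + (3 + c)/(2*B))
d(5, 24/15)*(-360 - 357) = ((3 + 5 + 2*(24/15))/(2*((24/15))))*(-360 - 357) = ((3 + 5 + 2*(24*(1/15)))/(2*((24*(1/15)))))*(-717) = ((3 + 5 + 2*(8/5))/(2*(8/5)))*(-717) = ((1/2)*(5/8)*(3 + 5 + 16/5))*(-717) = ((1/2)*(5/8)*(56/5))*(-717) = (7/2)*(-717) = -5019/2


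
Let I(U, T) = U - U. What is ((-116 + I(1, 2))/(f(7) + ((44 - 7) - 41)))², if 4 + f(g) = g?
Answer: 13456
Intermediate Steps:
I(U, T) = 0
f(g) = -4 + g
((-116 + I(1, 2))/(f(7) + ((44 - 7) - 41)))² = ((-116 + 0)/((-4 + 7) + ((44 - 7) - 41)))² = (-116/(3 + (37 - 41)))² = (-116/(3 - 4))² = (-116/(-1))² = (-116*(-1))² = 116² = 13456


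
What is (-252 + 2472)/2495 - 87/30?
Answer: -10031/4990 ≈ -2.0102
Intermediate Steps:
(-252 + 2472)/2495 - 87/30 = 2220*(1/2495) - 87*1/30 = 444/499 - 29/10 = -10031/4990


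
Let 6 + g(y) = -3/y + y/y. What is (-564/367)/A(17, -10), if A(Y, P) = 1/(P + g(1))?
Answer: 10152/367 ≈ 27.662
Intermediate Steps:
g(y) = -5 - 3/y (g(y) = -6 + (-3/y + y/y) = -6 + (-3/y + 1) = -6 + (1 - 3/y) = -5 - 3/y)
A(Y, P) = 1/(-8 + P) (A(Y, P) = 1/(P + (-5 - 3/1)) = 1/(P + (-5 - 3*1)) = 1/(P + (-5 - 3)) = 1/(P - 8) = 1/(-8 + P))
(-564/367)/A(17, -10) = (-564/367)/(1/(-8 - 10)) = (-564*1/367)/(1/(-18)) = -564/(367*(-1/18)) = -564/367*(-18) = 10152/367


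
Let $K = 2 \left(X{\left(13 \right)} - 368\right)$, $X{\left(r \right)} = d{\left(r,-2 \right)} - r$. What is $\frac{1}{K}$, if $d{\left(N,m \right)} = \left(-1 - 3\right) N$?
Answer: $- \frac{1}{866} \approx -0.0011547$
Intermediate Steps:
$d{\left(N,m \right)} = - 4 N$
$X{\left(r \right)} = - 5 r$ ($X{\left(r \right)} = - 4 r - r = - 5 r$)
$K = -866$ ($K = 2 \left(\left(-5\right) 13 - 368\right) = 2 \left(-65 - 368\right) = 2 \left(-433\right) = -866$)
$\frac{1}{K} = \frac{1}{-866} = - \frac{1}{866}$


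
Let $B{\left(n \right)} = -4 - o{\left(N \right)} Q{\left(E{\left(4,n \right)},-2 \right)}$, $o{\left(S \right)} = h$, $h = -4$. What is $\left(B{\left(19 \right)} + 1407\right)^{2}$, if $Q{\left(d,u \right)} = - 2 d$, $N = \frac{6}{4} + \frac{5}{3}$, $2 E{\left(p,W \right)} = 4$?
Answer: $1923769$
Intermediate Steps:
$E{\left(p,W \right)} = 2$ ($E{\left(p,W \right)} = \frac{1}{2} \cdot 4 = 2$)
$N = \frac{19}{6}$ ($N = 6 \cdot \frac{1}{4} + 5 \cdot \frac{1}{3} = \frac{3}{2} + \frac{5}{3} = \frac{19}{6} \approx 3.1667$)
$o{\left(S \right)} = -4$
$B{\left(n \right)} = -20$ ($B{\left(n \right)} = -4 - - 4 \left(\left(-2\right) 2\right) = -4 - \left(-4\right) \left(-4\right) = -4 - 16 = -20$)
$\left(B{\left(19 \right)} + 1407\right)^{2} = \left(-20 + 1407\right)^{2} = 1387^{2} = 1923769$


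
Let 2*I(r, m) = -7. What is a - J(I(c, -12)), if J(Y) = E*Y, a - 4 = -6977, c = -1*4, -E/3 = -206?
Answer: -4810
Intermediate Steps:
E = 618 (E = -3*(-206) = 618)
c = -4
a = -6973 (a = 4 - 6977 = -6973)
I(r, m) = -7/2 (I(r, m) = (1/2)*(-7) = -7/2)
J(Y) = 618*Y
a - J(I(c, -12)) = -6973 - 618*(-7)/2 = -6973 - 1*(-2163) = -6973 + 2163 = -4810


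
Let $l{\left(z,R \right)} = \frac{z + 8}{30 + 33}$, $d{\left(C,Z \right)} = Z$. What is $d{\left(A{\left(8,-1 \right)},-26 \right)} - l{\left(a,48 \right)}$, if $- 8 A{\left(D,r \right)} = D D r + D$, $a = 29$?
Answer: $- \frac{1675}{63} \approx -26.587$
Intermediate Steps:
$A{\left(D,r \right)} = - \frac{D}{8} - \frac{r D^{2}}{8}$ ($A{\left(D,r \right)} = - \frac{D D r + D}{8} = - \frac{D^{2} r + D}{8} = - \frac{r D^{2} + D}{8} = - \frac{D + r D^{2}}{8} = - \frac{D}{8} - \frac{r D^{2}}{8}$)
$l{\left(z,R \right)} = \frac{8}{63} + \frac{z}{63}$ ($l{\left(z,R \right)} = \frac{8 + z}{63} = \left(8 + z\right) \frac{1}{63} = \frac{8}{63} + \frac{z}{63}$)
$d{\left(A{\left(8,-1 \right)},-26 \right)} - l{\left(a,48 \right)} = -26 - \left(\frac{8}{63} + \frac{1}{63} \cdot 29\right) = -26 - \left(\frac{8}{63} + \frac{29}{63}\right) = -26 - \frac{37}{63} = - \frac{1675}{63}$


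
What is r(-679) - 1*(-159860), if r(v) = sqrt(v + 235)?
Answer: 159860 + 2*I*sqrt(111) ≈ 1.5986e+5 + 21.071*I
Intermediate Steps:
r(v) = sqrt(235 + v)
r(-679) - 1*(-159860) = sqrt(235 - 679) - 1*(-159860) = sqrt(-444) + 159860 = 2*I*sqrt(111) + 159860 = 159860 + 2*I*sqrt(111)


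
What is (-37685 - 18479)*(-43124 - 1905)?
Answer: 2529008756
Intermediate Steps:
(-37685 - 18479)*(-43124 - 1905) = -56164*(-45029) = 2529008756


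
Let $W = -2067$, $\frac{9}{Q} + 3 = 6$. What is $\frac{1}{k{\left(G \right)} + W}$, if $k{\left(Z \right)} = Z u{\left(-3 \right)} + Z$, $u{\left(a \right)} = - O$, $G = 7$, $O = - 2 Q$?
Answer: $- \frac{1}{2018} \approx -0.00049554$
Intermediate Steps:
$Q = 3$ ($Q = \frac{9}{-3 + 6} = \frac{9}{3} = 9 \cdot \frac{1}{3} = 3$)
$O = -6$ ($O = \left(-2\right) 3 = -6$)
$u{\left(a \right)} = 6$ ($u{\left(a \right)} = \left(-1\right) \left(-6\right) = 6$)
$k{\left(Z \right)} = 7 Z$ ($k{\left(Z \right)} = Z 6 + Z = 6 Z + Z = 7 Z$)
$\frac{1}{k{\left(G \right)} + W} = \frac{1}{7 \cdot 7 - 2067} = \frac{1}{49 - 2067} = \frac{1}{-2018} = - \frac{1}{2018}$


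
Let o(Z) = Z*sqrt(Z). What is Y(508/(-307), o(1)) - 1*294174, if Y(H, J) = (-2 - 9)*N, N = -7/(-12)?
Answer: -3530165/12 ≈ -2.9418e+5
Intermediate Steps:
N = 7/12 (N = -7*(-1/12) = 7/12 ≈ 0.58333)
o(Z) = Z**(3/2)
Y(H, J) = -77/12 (Y(H, J) = (-2 - 9)*(7/12) = -11*7/12 = -77/12)
Y(508/(-307), o(1)) - 1*294174 = -77/12 - 1*294174 = -77/12 - 294174 = -3530165/12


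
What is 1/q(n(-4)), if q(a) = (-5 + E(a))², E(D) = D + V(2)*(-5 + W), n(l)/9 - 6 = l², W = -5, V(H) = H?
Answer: 1/29929 ≈ 3.3412e-5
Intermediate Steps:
n(l) = 54 + 9*l²
E(D) = -20 + D (E(D) = D + 2*(-5 - 5) = D + 2*(-10) = D - 20 = -20 + D)
q(a) = (-25 + a)² (q(a) = (-5 + (-20 + a))² = (-25 + a)²)
1/q(n(-4)) = 1/((-25 + (54 + 9*(-4)²))²) = 1/((-25 + (54 + 9*16))²) = 1/((-25 + (54 + 144))²) = 1/((-25 + 198)²) = 1/(173²) = 1/29929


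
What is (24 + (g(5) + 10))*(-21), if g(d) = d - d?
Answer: -714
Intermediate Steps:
g(d) = 0
(24 + (g(5) + 10))*(-21) = (24 + (0 + 10))*(-21) = (24 + 10)*(-21) = 34*(-21) = -714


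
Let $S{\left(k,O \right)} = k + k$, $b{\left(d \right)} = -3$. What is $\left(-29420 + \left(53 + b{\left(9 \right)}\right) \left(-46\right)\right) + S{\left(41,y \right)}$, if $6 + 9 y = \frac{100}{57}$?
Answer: $-31638$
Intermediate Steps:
$y = - \frac{242}{513}$ ($y = - \frac{2}{3} + \frac{100 \cdot \frac{1}{57}}{9} = - \frac{2}{3} + \frac{1}{9} \cdot \frac{100}{57} = - \frac{2}{3} + \frac{100}{513} = - \frac{242}{513} \approx -0.47174$)
$S{\left(k,O \right)} = 2 k$
$\left(-29420 + \left(53 + b{\left(9 \right)}\right) \left(-46\right)\right) + S{\left(41,y \right)} = \left(-29420 + \left(53 - 3\right) \left(-46\right)\right) + 2 \cdot 41 = \left(-29420 + 50 \left(-46\right)\right) + 82 = \left(-29420 - 2300\right) + 82 = -31720 + 82 = -31638$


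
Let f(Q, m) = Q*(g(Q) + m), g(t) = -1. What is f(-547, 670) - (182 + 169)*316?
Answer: -476859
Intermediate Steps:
f(Q, m) = Q*(-1 + m)
f(-547, 670) - (182 + 169)*316 = -547*(-1 + 670) - (182 + 169)*316 = -547*669 - 351*316 = -365943 - 1*110916 = -365943 - 110916 = -476859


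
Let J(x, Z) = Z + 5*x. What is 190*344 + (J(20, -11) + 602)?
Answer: 66051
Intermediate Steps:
190*344 + (J(20, -11) + 602) = 190*344 + ((-11 + 5*20) + 602) = 65360 + ((-11 + 100) + 602) = 65360 + (89 + 602) = 65360 + 691 = 66051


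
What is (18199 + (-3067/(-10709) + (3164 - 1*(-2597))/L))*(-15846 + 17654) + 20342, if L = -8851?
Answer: 3120663397208250/94785359 ≈ 3.2923e+7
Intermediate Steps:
(18199 + (-3067/(-10709) + (3164 - 1*(-2597))/L))*(-15846 + 17654) + 20342 = (18199 + (-3067/(-10709) + (3164 - 1*(-2597))/(-8851)))*(-15846 + 17654) + 20342 = (18199 + (-3067*(-1/10709) + (3164 + 2597)*(-1/8851)))*1808 + 20342 = (18199 + (3067/10709 + 5761*(-1/8851)))*1808 + 20342 = (18199 + (3067/10709 - 5761/8851))*1808 + 20342 = (18199 - 34548532/94785359)*1808 + 20342 = (1724964199909/94785359)*1808 + 20342 = 3118735273435472/94785359 + 20342 = 3120663397208250/94785359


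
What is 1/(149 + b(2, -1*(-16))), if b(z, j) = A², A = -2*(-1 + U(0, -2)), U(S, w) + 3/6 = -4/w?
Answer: 1/150 ≈ 0.0066667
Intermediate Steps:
U(S, w) = -½ - 4/w
A = -1 (A = -2*(-1 + (½)*(-8 - 1*(-2))/(-2)) = -2*(-1 + (½)*(-½)*(-8 + 2)) = -2*(-1 + (½)*(-½)*(-6)) = -2*(-1 + 3/2) = -2*½ = -1)
b(z, j) = 1 (b(z, j) = (-1)² = 1)
1/(149 + b(2, -1*(-16))) = 1/(149 + 1) = 1/150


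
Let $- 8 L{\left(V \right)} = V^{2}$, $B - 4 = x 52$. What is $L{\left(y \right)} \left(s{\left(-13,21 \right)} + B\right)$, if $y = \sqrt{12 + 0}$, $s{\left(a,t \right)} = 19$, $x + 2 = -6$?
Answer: $\frac{1179}{2} \approx 589.5$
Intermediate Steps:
$x = -8$ ($x = -2 - 6 = -8$)
$y = 2 \sqrt{3}$ ($y = \sqrt{12} = 2 \sqrt{3} \approx 3.4641$)
$B = -412$ ($B = 4 - 416 = -412$)
$L{\left(V \right)} = - \frac{V^{2}}{8}$
$L{\left(y \right)} \left(s{\left(-13,21 \right)} + B\right) = - \frac{\left(2 \sqrt{3}\right)^{2}}{8} \left(19 - 412\right) = \left(- \frac{1}{8}\right) 12 \left(-393\right) = \left(- \frac{3}{2}\right) \left(-393\right) = \frac{1179}{2}$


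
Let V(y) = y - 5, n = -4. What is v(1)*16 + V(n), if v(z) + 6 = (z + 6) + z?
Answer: 23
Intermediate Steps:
V(y) = -5 + y
v(z) = 2*z (v(z) = -6 + ((z + 6) + z) = -6 + ((6 + z) + z) = -6 + (6 + 2*z) = 2*z)
v(1)*16 + V(n) = (2*1)*16 + (-5 - 4) = 2*16 - 9 = 32 - 9 = 23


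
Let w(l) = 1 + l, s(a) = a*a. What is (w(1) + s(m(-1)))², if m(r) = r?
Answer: 9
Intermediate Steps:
s(a) = a²
(w(1) + s(m(-1)))² = ((1 + 1) + (-1)²)² = (2 + 1)² = 3² = 9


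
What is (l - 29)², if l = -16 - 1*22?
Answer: 4489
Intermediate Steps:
l = -38 (l = -16 - 22 = -38)
(l - 29)² = (-38 - 29)² = (-67)² = 4489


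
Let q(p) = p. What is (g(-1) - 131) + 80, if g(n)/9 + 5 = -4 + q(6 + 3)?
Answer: -51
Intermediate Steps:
g(n) = 0 (g(n) = -45 + 9*(-4 + (6 + 3)) = -45 + 9*(-4 + 9) = -45 + 9*5 = -45 + 45 = 0)
(g(-1) - 131) + 80 = (0 - 131) + 80 = -131 + 80 = -51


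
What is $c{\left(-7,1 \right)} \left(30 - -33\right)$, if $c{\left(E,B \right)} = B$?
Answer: $63$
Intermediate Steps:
$c{\left(-7,1 \right)} \left(30 - -33\right) = 1 \left(30 - -33\right) = 1 \left(30 + 33\right) = 1 \cdot 63 = 63$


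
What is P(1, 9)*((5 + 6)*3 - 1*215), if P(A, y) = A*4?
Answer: -728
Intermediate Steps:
P(A, y) = 4*A
P(1, 9)*((5 + 6)*3 - 1*215) = (4*1)*((5 + 6)*3 - 1*215) = 4*(11*3 - 215) = 4*(33 - 215) = 4*(-182) = -728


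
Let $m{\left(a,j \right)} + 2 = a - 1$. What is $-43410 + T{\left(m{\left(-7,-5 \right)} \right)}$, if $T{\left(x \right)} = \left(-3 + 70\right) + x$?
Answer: $-43353$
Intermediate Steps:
$m{\left(a,j \right)} = -3 + a$ ($m{\left(a,j \right)} = -2 + \left(a - 1\right) = -2 + \left(-1 + a\right) = -3 + a$)
$T{\left(x \right)} = 67 + x$
$-43410 + T{\left(m{\left(-7,-5 \right)} \right)} = -43410 + \left(67 - 10\right) = -43410 + 57 = -43353$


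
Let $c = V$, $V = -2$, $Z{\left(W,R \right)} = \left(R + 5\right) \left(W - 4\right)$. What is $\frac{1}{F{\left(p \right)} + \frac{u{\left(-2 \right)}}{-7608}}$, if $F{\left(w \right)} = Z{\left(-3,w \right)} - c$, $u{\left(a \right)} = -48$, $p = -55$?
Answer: $\frac{317}{111586} \approx 0.0028409$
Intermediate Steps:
$Z{\left(W,R \right)} = \left(-4 + W\right) \left(5 + R\right)$ ($Z{\left(W,R \right)} = \left(5 + R\right) \left(-4 + W\right) = \left(-4 + W\right) \left(5 + R\right)$)
$c = -2$
$F{\left(w \right)} = -33 - 7 w$ ($F{\left(w \right)} = \left(-20 - 4 w + 5 \left(-3\right) + w \left(-3\right)\right) - -2 = \left(-20 - 4 w - 15 - 3 w\right) + 2 = \left(-35 - 7 w\right) + 2 = -33 - 7 w$)
$\frac{1}{F{\left(p \right)} + \frac{u{\left(-2 \right)}}{-7608}} = \frac{1}{\left(-33 - -385\right) - \frac{48}{-7608}} = \frac{1}{\left(-33 + 385\right) - - \frac{2}{317}} = \frac{1}{352 + \frac{2}{317}} = \frac{1}{\frac{111586}{317}} = \frac{317}{111586}$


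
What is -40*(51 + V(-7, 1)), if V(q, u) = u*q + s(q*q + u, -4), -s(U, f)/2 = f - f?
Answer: -1760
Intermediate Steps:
s(U, f) = 0 (s(U, f) = -2*(f - f) = -2*0 = 0)
V(q, u) = q*u (V(q, u) = u*q + 0 = q*u + 0 = q*u)
-40*(51 + V(-7, 1)) = -40*(51 - 7*1) = -40*(51 - 7) = -40*44 = -1760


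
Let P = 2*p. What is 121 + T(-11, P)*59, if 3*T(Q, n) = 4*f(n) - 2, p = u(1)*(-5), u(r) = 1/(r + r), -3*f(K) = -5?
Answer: 1915/9 ≈ 212.78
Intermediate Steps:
f(K) = 5/3 (f(K) = -⅓*(-5) = 5/3)
u(r) = 1/(2*r)
p = -5/2 (p = ((½)/1)*(-5) = ((½)*1)*(-5) = (½)*(-5) = -5/2 ≈ -2.5000)
P = -5 (P = 2*(-5/2) = -5)
T(Q, n) = 14/9 (T(Q, n) = (4*(5/3) - 2)/3 = (20/3 - 2)/3 = (⅓)*(14/3) = 14/9)
121 + T(-11, P)*59 = 121 + (14/9)*59 = 121 + 826/9 = 1915/9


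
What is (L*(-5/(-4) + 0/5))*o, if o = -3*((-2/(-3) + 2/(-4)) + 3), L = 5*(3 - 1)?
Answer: -475/4 ≈ -118.75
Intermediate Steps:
L = 10 (L = 5*2 = 10)
o = -19/2 (o = -3*((-2*(-⅓) + 2*(-¼)) + 3) = -3*((⅔ - ½) + 3) = -3*(⅙ + 3) = -3*19/6 = -19/2 ≈ -9.5000)
(L*(-5/(-4) + 0/5))*o = (10*(-5/(-4) + 0/5))*(-19/2) = (10*(-5*(-¼) + 0*(⅕)))*(-19/2) = (10*(5/4 + 0))*(-19/2) = (10*(5/4))*(-19/2) = (25/2)*(-19/2) = -475/4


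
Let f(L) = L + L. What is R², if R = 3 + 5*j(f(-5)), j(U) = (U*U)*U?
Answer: 24970009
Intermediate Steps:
f(L) = 2*L
j(U) = U³ (j(U) = U²*U = U³)
R = -4997 (R = 3 + 5*(2*(-5))³ = 3 + 5*(-10)³ = 3 + 5*(-1000) = 3 - 5000 = -4997)
R² = (-4997)² = 24970009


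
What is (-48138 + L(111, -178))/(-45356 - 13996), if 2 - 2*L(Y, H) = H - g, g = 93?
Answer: 32001/39568 ≈ 0.80876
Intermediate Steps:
L(Y, H) = 95/2 - H/2 (L(Y, H) = 1 - (H - 1*93)/2 = 1 - (H - 93)/2 = 1 - (-93 + H)/2 = 1 + (93/2 - H/2) = 95/2 - H/2)
(-48138 + L(111, -178))/(-45356 - 13996) = (-48138 + (95/2 - ½*(-178)))/(-45356 - 13996) = (-48138 + (95/2 + 89))/(-59352) = (-48138 + 273/2)*(-1/59352) = -96003/2*(-1/59352) = 32001/39568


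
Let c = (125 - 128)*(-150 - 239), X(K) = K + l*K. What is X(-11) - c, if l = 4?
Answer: -1222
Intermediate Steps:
X(K) = 5*K (X(K) = K + 4*K = 5*K)
c = 1167 (c = -3*(-389) = 1167)
X(-11) - c = 5*(-11) - 1*1167 = -55 - 1167 = -1222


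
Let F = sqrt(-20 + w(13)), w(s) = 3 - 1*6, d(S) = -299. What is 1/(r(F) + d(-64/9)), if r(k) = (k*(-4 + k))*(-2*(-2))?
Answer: I/(-391*I + 16*sqrt(23)) ≈ -0.0024627 + 0.0004833*I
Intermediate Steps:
w(s) = -3 (w(s) = 3 - 6 = -3)
F = I*sqrt(23) (F = sqrt(-20 - 3) = sqrt(-23) = I*sqrt(23) ≈ 4.7958*I)
r(k) = 4*k*(-4 + k) (r(k) = (k*(-4 + k))*4 = 4*k*(-4 + k))
1/(r(F) + d(-64/9)) = 1/(4*(I*sqrt(23))*(-4 + I*sqrt(23)) - 299) = 1/(4*I*sqrt(23)*(-4 + I*sqrt(23)) - 299) = 1/(-299 + 4*I*sqrt(23)*(-4 + I*sqrt(23)))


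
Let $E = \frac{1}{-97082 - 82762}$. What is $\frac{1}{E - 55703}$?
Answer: $- \frac{179844}{10017850333} \approx -1.7952 \cdot 10^{-5}$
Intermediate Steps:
$E = - \frac{1}{179844}$ ($E = \frac{1}{-179844} = - \frac{1}{179844} \approx -5.5604 \cdot 10^{-6}$)
$\frac{1}{E - 55703} = \frac{1}{- \frac{1}{179844} - 55703} = \frac{1}{- \frac{10017850333}{179844}} = - \frac{179844}{10017850333}$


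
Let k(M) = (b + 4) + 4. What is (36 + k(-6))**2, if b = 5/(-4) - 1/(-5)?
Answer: 737881/400 ≈ 1844.7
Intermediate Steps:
b = -21/20 (b = 5*(-1/4) - 1*(-1/5) = -5/4 + 1/5 = -21/20 ≈ -1.0500)
k(M) = 139/20 (k(M) = (-21/20 + 4) + 4 = 59/20 + 4 = 139/20)
(36 + k(-6))**2 = (36 + 139/20)**2 = (859/20)**2 = 737881/400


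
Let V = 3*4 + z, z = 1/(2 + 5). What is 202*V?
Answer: 17170/7 ≈ 2452.9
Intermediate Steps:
z = ⅐ (z = 1/7 = ⅐ ≈ 0.14286)
V = 85/7 (V = 3*4 + ⅐ = 12 + ⅐ = 85/7 ≈ 12.143)
202*V = 202*(85/7) = 17170/7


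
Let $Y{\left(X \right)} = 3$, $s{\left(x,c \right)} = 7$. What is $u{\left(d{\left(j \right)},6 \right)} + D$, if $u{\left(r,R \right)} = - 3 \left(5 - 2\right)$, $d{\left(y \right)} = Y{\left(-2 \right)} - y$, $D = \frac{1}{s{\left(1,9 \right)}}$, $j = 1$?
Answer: $- \frac{62}{7} \approx -8.8571$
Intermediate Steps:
$D = \frac{1}{7} \approx 0.14286$
$d{\left(y \right)} = 3 - y$
$u{\left(r,R \right)} = -9$ ($u{\left(r,R \right)} = \left(-3\right) 3 = -9$)
$u{\left(d{\left(j \right)},6 \right)} + D = -9 + \frac{1}{7} = - \frac{62}{7}$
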